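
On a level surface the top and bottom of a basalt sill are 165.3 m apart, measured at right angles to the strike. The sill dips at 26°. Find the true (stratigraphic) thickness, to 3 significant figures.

True thickness t = w · sin(dip) = 165.3 × sin 26°
t = 165.3 × 0.4384 = 72.463 m

72.5 m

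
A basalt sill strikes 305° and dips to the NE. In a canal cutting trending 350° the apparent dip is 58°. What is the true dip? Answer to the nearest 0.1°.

66.2°

β = acute angle between strike 305° and section 350° = 45°.
tan(true dip) = tan 58° / sin 45° = 2.2632
δ = arctan(2.2632) = 66.16°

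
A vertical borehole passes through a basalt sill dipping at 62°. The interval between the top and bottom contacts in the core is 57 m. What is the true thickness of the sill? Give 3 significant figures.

True thickness t = h · cos(dip) = 57 × cos 62°
t = 57 × 0.4695 = 26.760 m

26.8 m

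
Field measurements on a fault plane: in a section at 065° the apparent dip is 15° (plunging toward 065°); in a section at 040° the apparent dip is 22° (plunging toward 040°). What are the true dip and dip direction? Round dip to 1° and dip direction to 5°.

true dip 25°, dip direction 010°

Represent each trace as a vector plunging at its apparent dip toward its trend (east-north-up frame): v₁ = (0.875, 0.408, -0.259), v₂ = (0.596, 0.710, -0.375).
n = v₁ × v₂ = (0.031, 0.174, 0.378) (taken with n_z > 0).
True dip = arccos(n_z / |n|) = arccos(0.9064) = 25.0°.
The horizontal component of n points toward azimuth atan2(n_x, n_y) = 10°, the dip direction.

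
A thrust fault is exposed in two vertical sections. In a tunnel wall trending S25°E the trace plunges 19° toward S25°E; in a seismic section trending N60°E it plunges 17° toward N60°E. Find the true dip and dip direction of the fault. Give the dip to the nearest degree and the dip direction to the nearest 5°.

Each apparent-dip line lies in the plane. As unit vectors (x east, y north, z up), v₁ plunges 19°→S25°E and v₂ plunges 17°→N60°E.
n = v₁ × v₂ = (0.406, -0.153, 0.901) (taken with n_z > 0).
tan δ = √(n_x²+n_y²)/n_z = 0.434/0.901, so δ = 25.7°.
Dip direction = atan2(0.406, -0.153) = 111° (azimuth of n's horizontal projection).

true dip 26°, dip direction 110°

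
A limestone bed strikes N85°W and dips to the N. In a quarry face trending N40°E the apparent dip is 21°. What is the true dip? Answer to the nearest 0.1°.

β = acute angle between strike N85°W and section N40°E = 55°.
tan δ = tan α / sin β = tan 21° / sin 55° = 0.3839 / 0.8192 = 0.4686
true dip = arctan 0.4686 = 25.11°

25.1°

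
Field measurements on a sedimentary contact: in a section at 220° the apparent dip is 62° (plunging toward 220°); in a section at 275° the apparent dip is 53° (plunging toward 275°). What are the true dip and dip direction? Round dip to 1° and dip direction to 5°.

true dip 62°, dip direction 230°

The two traces are lines in the plane: v₁ = (sin 220°·cos 62°, cos 220°·cos 62°, −sin 62°), v₂ = (sin 275°·cos 53°, cos 275°·cos 53°, −sin 53°).
n = v₁ × v₂ = (-0.334, -0.288, 0.231) (taken with n_z > 0).
Dip δ = arctan(|n_h|/n_z) = arctan(0.441/0.231) = 62.3°.
Dip direction = azimuth of (n_x, n_y) = atan2(-0.334, -0.288) = 229°.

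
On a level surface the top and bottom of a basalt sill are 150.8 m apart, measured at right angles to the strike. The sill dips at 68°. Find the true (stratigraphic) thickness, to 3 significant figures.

True thickness t = w · sin(dip) = 150.8 × sin 68°
t = 150.8 × 0.9272 = 139.819 m

140 m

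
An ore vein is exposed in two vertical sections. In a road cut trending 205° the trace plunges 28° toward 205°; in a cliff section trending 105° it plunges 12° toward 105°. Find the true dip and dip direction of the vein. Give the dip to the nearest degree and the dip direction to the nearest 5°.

true dip 32°, dip direction 175°

The two traces are lines in the plane: v₁ = (sin 205°·cos 28°, cos 205°·cos 28°, −sin 28°), v₂ = (sin 105°·cos 12°, cos 105°·cos 12°, −sin 12°).
n = v₁ × v₂ = (0.048, -0.521, 0.851) (taken with n_z > 0).
Dip δ = arctan(|n_h|/n_z) = arctan(0.523/0.851) = 31.6°.
The horizontal component of n points toward azimuth atan2(n_x, n_y) = 175°, the dip direction.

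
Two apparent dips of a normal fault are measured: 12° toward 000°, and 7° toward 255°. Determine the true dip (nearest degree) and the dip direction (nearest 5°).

true dip 16°, dip direction 320°

The two traces are lines in the plane: v₁ = (sin 0°·cos 12°, cos 0°·cos 12°, −sin 12°), v₂ = (sin 255°·cos 7°, cos 255°·cos 7°, −sin 7°).
The plane normal is n = v₁ × v₂ ∝ (-0.173, 0.199, 0.938).
Dip δ = arctan(|n_h|/n_z) = arctan(0.264/0.938) = 15.7°.
Dip direction = atan2(-0.173, 0.199) = 319° (azimuth of n's horizontal projection).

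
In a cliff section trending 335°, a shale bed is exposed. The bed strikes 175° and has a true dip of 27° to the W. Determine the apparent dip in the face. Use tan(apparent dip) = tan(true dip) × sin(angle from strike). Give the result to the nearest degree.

10°

Angle between strike (175°) and section (335°): β = 20°.
tan(apparent dip) = tan 27° · sin 20° = 0.1743
α = arctan(0.1743) = 9.89°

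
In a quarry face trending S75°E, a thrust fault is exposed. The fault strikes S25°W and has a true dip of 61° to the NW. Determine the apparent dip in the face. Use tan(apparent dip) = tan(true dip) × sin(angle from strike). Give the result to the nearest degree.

61°

The section lies 80° from the strike.
tan α = tan 61° × sin 80° = 1.8040 × 0.9848 = 1.7766
α = arctan(1.7766) = 60.63°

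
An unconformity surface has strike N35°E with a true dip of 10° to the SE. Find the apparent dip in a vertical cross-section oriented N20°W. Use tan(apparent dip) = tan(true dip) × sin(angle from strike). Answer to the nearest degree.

The section lies 55° from the strike.
tan(apparent dip) = tan 10° · sin 55° = 0.1444
α = arctan(0.1444) = 8.22°

8°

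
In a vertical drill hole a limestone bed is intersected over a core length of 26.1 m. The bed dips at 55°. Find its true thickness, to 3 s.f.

15.0 m

True thickness t = h · cos(dip) = 26.1 × cos 55°
t = 26.1 × 0.5736 = 14.970 m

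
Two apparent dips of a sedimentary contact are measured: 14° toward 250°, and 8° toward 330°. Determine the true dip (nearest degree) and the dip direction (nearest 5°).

The two traces are lines in the plane: v₁ = (sin 250°·cos 14°, cos 250°·cos 14°, −sin 14°), v₂ = (sin 330°·cos 8°, cos 330°·cos 8°, −sin 8°).
n = v₁ × v₂ = (-0.254, 0.007, 0.946) (taken with n_z > 0).
tan δ = √(n_x²+n_y²)/n_z = 0.254/0.946, so δ = 15.0°.
Dip direction = azimuth of (n_x, n_y) = atan2(-0.254, 0.007) = 272°.

true dip 15°, dip direction 270°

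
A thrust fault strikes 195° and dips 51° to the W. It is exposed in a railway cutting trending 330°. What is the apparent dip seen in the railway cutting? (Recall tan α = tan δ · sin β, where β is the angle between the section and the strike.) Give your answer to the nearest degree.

The strike is 195° and the section trends 330°; the acute angle between them is β = 45°.
tan α = tan 51° × sin 45° = 1.2349 × 0.7071 = 0.8732
apparent dip = arctan 0.8732 = 41.13°

41°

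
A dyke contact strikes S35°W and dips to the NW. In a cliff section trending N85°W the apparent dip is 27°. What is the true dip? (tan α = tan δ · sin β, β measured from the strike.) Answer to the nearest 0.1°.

β = acute angle between strike S35°W and section N85°W = 60°.
tan δ = tan α / sin β = tan 27° / sin 60° = 0.5095 / 0.8660 = 0.5883
δ = arctan(0.5883) = 30.47°

30.5°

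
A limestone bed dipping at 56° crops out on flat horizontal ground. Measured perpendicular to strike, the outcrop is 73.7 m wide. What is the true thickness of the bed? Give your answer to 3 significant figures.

True thickness t = w · sin(dip) = 73.7 × sin 56°
t = 73.7 × 0.8290 = 61.100 m

61.1 m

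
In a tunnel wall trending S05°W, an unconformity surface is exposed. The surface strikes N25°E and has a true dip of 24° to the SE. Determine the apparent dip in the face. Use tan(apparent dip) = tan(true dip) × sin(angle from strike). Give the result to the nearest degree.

9°

The section lies 20° from the strike.
tan(apparent dip) = tan 24° · sin 20° = 0.1523
α = arctan(0.1523) = 8.66°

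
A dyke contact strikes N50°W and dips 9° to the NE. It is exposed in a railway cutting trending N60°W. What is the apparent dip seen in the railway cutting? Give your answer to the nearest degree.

Angle between strike (N50°W) and section (N60°W): β = 10°.
tan(apparent dip) = tan 9° · sin 10° = 0.0275
α = arctan(0.0275) = 1.58°

2°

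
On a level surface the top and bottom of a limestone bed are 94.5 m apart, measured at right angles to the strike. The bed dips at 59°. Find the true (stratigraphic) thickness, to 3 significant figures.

81.0 m

True thickness t = w · sin(dip) = 94.5 × sin 59°
t = 94.5 × 0.8572 = 81.002 m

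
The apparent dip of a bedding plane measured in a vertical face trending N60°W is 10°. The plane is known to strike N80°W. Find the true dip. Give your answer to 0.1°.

The section is 20° from the strike.
tan δ = tan α / sin β = tan 10° / sin 20° = 0.1763 / 0.3420 = 0.5155
true dip = arctan 0.5155 = 27.27°

27.3°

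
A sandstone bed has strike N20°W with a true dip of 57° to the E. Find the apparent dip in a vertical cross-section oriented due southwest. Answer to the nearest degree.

54°

The strike is N20°W and the section trends due southwest; the acute angle between them is β = 65°.
tan(apparent dip) = tan 57° · sin 65° = 1.3956
α = arctan(1.3956) = 54.38°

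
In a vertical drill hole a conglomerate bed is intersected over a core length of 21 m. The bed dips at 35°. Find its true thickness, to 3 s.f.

True thickness t = h · cos(dip) = 21 × cos 35°
t = 21 × 0.8192 = 17.202 m

17.2 m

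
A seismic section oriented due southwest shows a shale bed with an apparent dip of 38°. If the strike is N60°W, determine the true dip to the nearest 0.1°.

39.0°

β = acute angle between strike N60°W and section due southwest = 75°.
tan(true dip) = tan 38° / sin 75° = 0.8088
δ = arctan(0.8088) = 38.97°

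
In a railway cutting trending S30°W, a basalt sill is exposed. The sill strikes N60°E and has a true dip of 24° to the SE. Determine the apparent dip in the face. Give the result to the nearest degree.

13°

Angle between strike (N60°E) and section (S30°W): β = 30°.
tan(apparent dip) = tan 24° · sin 30° = 0.2226
α = arctan(0.2226) = 12.55°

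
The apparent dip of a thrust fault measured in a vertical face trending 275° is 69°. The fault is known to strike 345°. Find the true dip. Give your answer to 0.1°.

β = acute angle between strike 345° and section 275° = 70°.
tan(true dip) = tan 69° / sin 70° = 2.7723
true dip = arctan 2.7723 = 70.16°

70.2°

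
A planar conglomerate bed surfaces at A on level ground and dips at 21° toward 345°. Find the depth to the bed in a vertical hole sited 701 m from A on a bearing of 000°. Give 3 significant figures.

The hole lies 15° from the dip direction, so the down-dip offset is 701 × cos 15° = 677.11 m.
Depth = down-dip offset × tan(dip) = 677.11 × tan 21° = 677.11 × 0.3839
Depth = 259.92 m

260 m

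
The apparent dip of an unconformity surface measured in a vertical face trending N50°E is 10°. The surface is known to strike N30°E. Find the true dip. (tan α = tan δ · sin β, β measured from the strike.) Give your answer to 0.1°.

β = acute angle between strike N30°E and section N50°E = 20°.
tan(true dip) = tan 10° / sin 20° = 0.5155
δ = arctan(0.5155) = 27.27°

27.3°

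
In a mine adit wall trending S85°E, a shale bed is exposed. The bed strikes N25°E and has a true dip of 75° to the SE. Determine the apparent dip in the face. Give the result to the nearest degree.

74°

The strike is N25°E and the section trends S85°E; the acute angle between them is β = 70°.
tan(apparent dip) = tan 75° · sin 70° = 3.5070
apparent dip = arctan 3.5070 = 74.08°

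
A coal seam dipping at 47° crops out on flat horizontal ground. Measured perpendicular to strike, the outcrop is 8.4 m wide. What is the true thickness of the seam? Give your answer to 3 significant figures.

True thickness t = w · sin(dip) = 8.4 × sin 47°
t = 8.4 × 0.7314 = 6.143 m

6.14 m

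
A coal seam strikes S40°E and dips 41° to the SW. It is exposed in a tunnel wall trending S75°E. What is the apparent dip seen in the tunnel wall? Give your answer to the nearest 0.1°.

The strike is S40°E and the section trends S75°E; the acute angle between them is β = 35°.
tan α = tan 41° × sin 35° = 0.8693 × 0.5736 = 0.4986
α = arctan(0.4986) = 26.50°

26.5°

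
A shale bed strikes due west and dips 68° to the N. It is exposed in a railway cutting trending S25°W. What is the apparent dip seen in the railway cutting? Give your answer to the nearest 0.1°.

66.0°

The section lies 65° from the strike.
tan α = tan 68° × sin 65° = 2.4751 × 0.9063 = 2.2432
apparent dip = arctan 2.2432 = 65.97°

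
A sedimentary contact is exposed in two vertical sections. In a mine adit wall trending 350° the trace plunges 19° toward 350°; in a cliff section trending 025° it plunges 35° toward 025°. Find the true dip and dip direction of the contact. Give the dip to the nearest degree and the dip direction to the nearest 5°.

true dip 39°, dip direction 055°

The two traces are lines in the plane: v₁ = (sin 350°·cos 19°, cos 350°·cos 19°, −sin 19°), v₂ = (sin 25°·cos 35°, cos 25°·cos 35°, −sin 35°).
Cross product v₁ × v₂ gives the pole to the plane: n ∝ (0.292, 0.207, 0.444).
tan δ = √(n_x²+n_y²)/n_z = 0.358/0.444, so δ = 38.9°.
Dip direction = atan2(0.292, 0.207) = 55° (azimuth of n's horizontal projection).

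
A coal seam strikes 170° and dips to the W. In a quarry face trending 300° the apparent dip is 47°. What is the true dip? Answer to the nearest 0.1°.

β = acute angle between strike 170° and section 300° = 50°.
tan δ = tan α / sin β = tan 47° / sin 50° = 1.0724 / 0.7660 = 1.3999
true dip = arctan 1.3999 = 54.46°

54.5°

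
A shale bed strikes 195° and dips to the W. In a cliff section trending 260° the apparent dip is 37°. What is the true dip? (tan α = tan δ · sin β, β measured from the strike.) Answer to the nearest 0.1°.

β = acute angle between strike 195° and section 260° = 65°.
tan(true dip) = tan 37° / sin 65° = 0.8315
δ = arctan(0.8315) = 39.74°

39.7°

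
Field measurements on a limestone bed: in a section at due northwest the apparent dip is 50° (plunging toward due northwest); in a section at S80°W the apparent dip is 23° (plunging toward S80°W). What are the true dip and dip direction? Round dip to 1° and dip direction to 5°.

true dip 51°, dip direction 330°

Represent each trace as a vector plunging at its apparent dip toward its trend (east-north-up frame): v₁ = (-0.455, 0.455, -0.766), v₂ = (-0.907, -0.160, -0.391).
n = v₁ × v₂ = (-0.300, 0.517, 0.485) (taken with n_z > 0).
Dip δ = arctan(|n_h|/n_z) = arctan(0.598/0.485) = 51.0°.
Dip direction = atan2(-0.300, 0.517) = 330° (azimuth of n's horizontal projection).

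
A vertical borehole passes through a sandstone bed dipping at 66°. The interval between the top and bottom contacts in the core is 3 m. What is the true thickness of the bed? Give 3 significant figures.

1.22 m

True thickness t = h · cos(dip) = 3 × cos 66°
t = 3 × 0.4067 = 1.220 m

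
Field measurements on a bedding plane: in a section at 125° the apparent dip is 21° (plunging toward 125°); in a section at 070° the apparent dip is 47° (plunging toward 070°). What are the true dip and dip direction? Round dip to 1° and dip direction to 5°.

The two traces are lines in the plane: v₁ = (sin 125°·cos 21°, cos 125°·cos 21°, −sin 21°), v₂ = (sin 70°·cos 47°, cos 70°·cos 47°, −sin 47°).
The plane normal is n = v₁ × v₂ ∝ (0.475, 0.330, 0.522).
tan δ = √(n_x²+n_y²)/n_z = 0.578/0.522, so δ = 48.0°.
Dip direction = atan2(0.475, 0.330) = 55° (azimuth of n's horizontal projection).

true dip 48°, dip direction 055°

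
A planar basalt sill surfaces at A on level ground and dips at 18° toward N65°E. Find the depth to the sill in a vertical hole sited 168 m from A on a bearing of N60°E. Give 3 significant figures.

54.4 m

The hole lies 5° from the dip direction, so the down-dip offset is 168 × cos 5° = 167.36 m.
Depth = down-dip offset × tan(dip) = 167.36 × tan 18° = 167.36 × 0.3249
Depth = 54.38 m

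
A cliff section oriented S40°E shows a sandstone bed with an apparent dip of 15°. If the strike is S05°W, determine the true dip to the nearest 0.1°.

The section is 45° from the strike.
tan δ = tan α / sin β = tan 15° / sin 45° = 0.2679 / 0.7071 = 0.3789
true dip = arctan 0.3789 = 20.75°

20.8°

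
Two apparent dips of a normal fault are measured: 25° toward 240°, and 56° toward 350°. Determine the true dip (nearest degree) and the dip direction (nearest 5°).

Each apparent-dip line lies in the plane. As unit vectors (x east, y north, z up), v₁ plunges 25°→240° and v₂ plunges 56°→350°.
Cross product v₁ × v₂ gives the pole to the plane: n ∝ (-0.608, 0.610, 0.476).
Dip δ = arctan(|n_h|/n_z) = arctan(0.861/0.476) = 61.1°.
Dip direction = azimuth of (n_x, n_y) = atan2(-0.608, 0.610) = 315°.

true dip 61°, dip direction 315°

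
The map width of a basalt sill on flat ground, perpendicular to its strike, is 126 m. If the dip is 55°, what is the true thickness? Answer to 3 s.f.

103 m

True thickness t = w · sin(dip) = 126 × sin 55°
t = 126 × 0.8192 = 103.213 m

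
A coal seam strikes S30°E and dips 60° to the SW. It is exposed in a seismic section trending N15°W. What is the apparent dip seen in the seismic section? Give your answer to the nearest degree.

24°

The section lies 15° from the strike.
tan α = tan 60° × sin 15° = 1.7321 × 0.2588 = 0.4483
α = arctan(0.4483) = 24.15°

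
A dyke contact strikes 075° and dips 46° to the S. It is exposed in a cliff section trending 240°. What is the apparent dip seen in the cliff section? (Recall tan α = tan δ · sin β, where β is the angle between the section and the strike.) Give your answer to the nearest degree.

Angle between strike (075°) and section (240°): β = 15°.
tan α = tan 46° × sin 15° = 1.0355 × 0.2588 = 0.2680
apparent dip = arctan 0.2680 = 15.00°

15°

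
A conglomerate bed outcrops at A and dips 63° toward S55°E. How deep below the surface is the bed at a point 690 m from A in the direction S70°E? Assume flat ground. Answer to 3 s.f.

The hole lies 15° from the dip direction, so the down-dip offset is 690 × cos 15° = 666.49 m.
Depth = down-dip offset × tan(dip) = 666.49 × tan 63° = 666.49 × 1.9626
Depth = 1308.06 m

1310 m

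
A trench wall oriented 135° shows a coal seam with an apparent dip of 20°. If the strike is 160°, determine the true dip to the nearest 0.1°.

The section is 25° from the strike.
tan δ = tan α / sin β = tan 20° / sin 25° = 0.3640 / 0.4226 = 0.8612
true dip = arctan 0.8612 = 40.74°

40.7°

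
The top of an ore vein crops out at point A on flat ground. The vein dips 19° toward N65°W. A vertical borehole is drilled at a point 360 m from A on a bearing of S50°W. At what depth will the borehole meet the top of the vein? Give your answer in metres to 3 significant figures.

52.4 m

The hole lies 65° from the dip direction, so the down-dip offset is 360 × cos 65° = 152.14 m.
Depth = down-dip offset × tan(dip) = 152.14 × tan 19° = 152.14 × 0.3443
Depth = 52.39 m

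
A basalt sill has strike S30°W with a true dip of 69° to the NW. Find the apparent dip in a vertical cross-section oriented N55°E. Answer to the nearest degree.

The section lies 25° from the strike.
tan(apparent dip) = tan 69° · sin 25° = 1.1010
apparent dip = arctan 1.1010 = 47.75°

48°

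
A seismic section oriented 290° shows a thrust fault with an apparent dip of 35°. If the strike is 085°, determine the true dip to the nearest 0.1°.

The section is 25° from the strike.
tan(true dip) = tan 35° / sin 25° = 1.6568
δ = arctan(1.6568) = 58.89°

58.9°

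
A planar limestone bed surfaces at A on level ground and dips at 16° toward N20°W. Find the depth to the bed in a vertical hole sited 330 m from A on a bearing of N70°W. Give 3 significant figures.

60.8 m

The hole lies 50° from the dip direction, so the down-dip offset is 330 × cos 50° = 212.12 m.
Depth = down-dip offset × tan(dip) = 212.12 × tan 16° = 212.12 × 0.2867
Depth = 60.82 m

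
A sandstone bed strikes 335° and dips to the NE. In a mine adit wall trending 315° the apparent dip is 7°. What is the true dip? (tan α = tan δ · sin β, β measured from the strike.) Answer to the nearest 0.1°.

19.7°

β = acute angle between strike 335° and section 315° = 20°.
tan δ = tan α / sin β = tan 7° / sin 20° = 0.1228 / 0.3420 = 0.3590
true dip = arctan 0.3590 = 19.75°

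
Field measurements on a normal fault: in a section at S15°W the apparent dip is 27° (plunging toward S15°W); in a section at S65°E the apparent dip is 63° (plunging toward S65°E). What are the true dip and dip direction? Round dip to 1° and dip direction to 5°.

true dip 63°, dip direction 120°

The two traces are lines in the plane: v₁ = (sin 195°·cos 27°, cos 195°·cos 27°, −sin 27°), v₂ = (sin 115°·cos 63°, cos 115°·cos 63°, −sin 63°).
n = v₁ × v₂ = (0.680, -0.392, 0.398) (taken with n_z > 0).
True dip = arccos(n_z / |n|) = arccos(0.4526) = 63.1°.
Dip direction = atan2(0.680, -0.392) = 120° (azimuth of n's horizontal projection).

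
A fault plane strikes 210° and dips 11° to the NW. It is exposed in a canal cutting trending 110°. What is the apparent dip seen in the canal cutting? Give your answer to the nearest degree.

Angle between strike (210°) and section (110°): β = 80°.
tan(apparent dip) = tan 11° · sin 80° = 0.1914
apparent dip = arctan 0.1914 = 10.84°

11°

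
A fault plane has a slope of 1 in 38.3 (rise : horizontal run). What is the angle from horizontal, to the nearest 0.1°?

1.5°

tan θ = 1/38.3 = 0.0261
θ = arctan(0.0261) = 1.50°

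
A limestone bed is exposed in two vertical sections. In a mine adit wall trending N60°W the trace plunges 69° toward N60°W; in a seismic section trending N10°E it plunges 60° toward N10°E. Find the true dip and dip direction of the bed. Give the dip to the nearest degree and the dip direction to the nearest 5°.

true dip 70°, dip direction 320°

Each apparent-dip line lies in the plane. As unit vectors (x east, y north, z up), v₁ plunges 69°→N60°W and v₂ plunges 60°→N10°E.
The plane normal is n = v₁ × v₂ ∝ (-0.305, 0.350, 0.168).
Dip δ = arctan(|n_h|/n_z) = arctan(0.464/0.168) = 70.0°.
Dip direction = atan2(-0.305, 0.350) = 319° (azimuth of n's horizontal projection).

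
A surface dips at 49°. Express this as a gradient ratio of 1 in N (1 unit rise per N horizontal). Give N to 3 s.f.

1 in 0.869

1 : N means tan θ = 1/N, so N = 1/tan 49° = 1/1.1504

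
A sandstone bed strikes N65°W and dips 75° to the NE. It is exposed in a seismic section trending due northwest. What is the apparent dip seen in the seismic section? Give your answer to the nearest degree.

52°

The strike is N65°W and the section trends due northwest; the acute angle between them is β = 20°.
tan α = tan 75° × sin 20° = 3.7321 × 0.3420 = 1.2764
apparent dip = arctan 1.2764 = 51.92°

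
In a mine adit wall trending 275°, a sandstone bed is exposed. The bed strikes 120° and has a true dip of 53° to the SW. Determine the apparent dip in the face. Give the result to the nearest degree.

The section lies 25° from the strike.
tan α = tan 53° × sin 25° = 1.3270 × 0.4226 = 0.5608
α = arctan(0.5608) = 29.29°

29°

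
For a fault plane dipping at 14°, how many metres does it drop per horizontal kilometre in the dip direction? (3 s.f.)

249 m

drop per km = 1000 × tan 14° = 1000 × 0.2493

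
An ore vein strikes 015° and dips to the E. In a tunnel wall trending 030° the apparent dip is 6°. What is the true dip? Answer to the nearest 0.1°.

β = acute angle between strike 015° and section 030° = 15°.
tan δ = tan α / sin β = tan 6° / sin 15° = 0.1051 / 0.2588 = 0.4061
true dip = arctan 0.4061 = 22.10°

22.1°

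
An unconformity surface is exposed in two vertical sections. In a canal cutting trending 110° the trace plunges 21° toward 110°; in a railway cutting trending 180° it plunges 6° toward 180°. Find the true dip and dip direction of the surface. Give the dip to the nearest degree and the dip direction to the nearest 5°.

The two traces are lines in the plane: v₁ = (sin 110°·cos 21°, cos 110°·cos 21°, −sin 21°), v₂ = (sin 180°·cos 6°, cos 180°·cos 6°, −sin 6°).
Cross product v₁ × v₂ gives the pole to the plane: n ∝ (0.323, -0.092, 0.872).
Dip δ = arctan(|n_h|/n_z) = arctan(0.336/0.872) = 21.1°.
Dip direction = azimuth of (n_x, n_y) = atan2(0.323, -0.092) = 106°.

true dip 21°, dip direction 105°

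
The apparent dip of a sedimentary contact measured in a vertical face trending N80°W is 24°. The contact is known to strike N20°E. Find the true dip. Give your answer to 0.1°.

24.3°

The section is 80° from the strike.
tan δ = tan α / sin β = tan 24° / sin 80° = 0.4452 / 0.9848 = 0.4521
true dip = arctan 0.4521 = 24.33°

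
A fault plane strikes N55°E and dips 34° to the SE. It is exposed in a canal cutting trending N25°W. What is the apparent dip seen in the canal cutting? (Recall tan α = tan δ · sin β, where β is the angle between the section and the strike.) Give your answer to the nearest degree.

Angle between strike (N55°E) and section (N25°W): β = 80°.
tan(apparent dip) = tan 34° · sin 80° = 0.6643
α = arctan(0.6643) = 33.59°

34°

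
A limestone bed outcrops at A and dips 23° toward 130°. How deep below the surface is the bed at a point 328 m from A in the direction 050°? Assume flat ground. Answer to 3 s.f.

The hole lies 80° from the dip direction, so the down-dip offset is 328 × cos 80° = 56.96 m.
Depth = down-dip offset × tan(dip) = 56.96 × tan 23° = 56.96 × 0.4245
Depth = 24.18 m

24.2 m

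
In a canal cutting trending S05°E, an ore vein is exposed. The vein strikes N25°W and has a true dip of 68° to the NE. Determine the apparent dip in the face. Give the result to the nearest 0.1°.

40.2°

The section lies 20° from the strike.
tan(apparent dip) = tan 68° · sin 20° = 0.8465
α = arctan(0.8465) = 40.25°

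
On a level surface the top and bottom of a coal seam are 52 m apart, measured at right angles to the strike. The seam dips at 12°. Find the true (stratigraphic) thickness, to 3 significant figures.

True thickness t = w · sin(dip) = 52 × sin 12°
t = 52 × 0.2079 = 10.811 m

10.8 m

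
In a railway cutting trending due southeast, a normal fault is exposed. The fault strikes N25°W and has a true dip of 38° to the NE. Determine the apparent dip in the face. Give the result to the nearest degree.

15°

The strike is N25°W and the section trends due southeast; the acute angle between them is β = 20°.
tan(apparent dip) = tan 38° · sin 20° = 0.2672
α = arctan(0.2672) = 14.96°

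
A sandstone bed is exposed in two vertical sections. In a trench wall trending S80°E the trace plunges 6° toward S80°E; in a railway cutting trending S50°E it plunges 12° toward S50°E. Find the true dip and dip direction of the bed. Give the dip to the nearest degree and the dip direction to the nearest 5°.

Represent each trace as a vector plunging at its apparent dip toward its trend (east-north-up frame): v₁ = (0.979, -0.173, -0.105), v₂ = (0.749, -0.629, -0.208).
Cross product v₁ × v₂ gives the pole to the plane: n ∝ (0.030, -0.125, 0.486).
Dip δ = arctan(|n_h|/n_z) = arctan(0.129/0.486) = 14.8°.
Dip direction = azimuth of (n_x, n_y) = atan2(0.030, -0.125) = 167°.

true dip 15°, dip direction 165°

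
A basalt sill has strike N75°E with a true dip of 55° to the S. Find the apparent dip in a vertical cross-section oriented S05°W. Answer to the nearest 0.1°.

53.3°

Angle between strike (N75°E) and section (S05°W): β = 70°.
tan α = tan 55° × sin 70° = 1.4281 × 0.9397 = 1.3420
α = arctan(1.3420) = 53.31°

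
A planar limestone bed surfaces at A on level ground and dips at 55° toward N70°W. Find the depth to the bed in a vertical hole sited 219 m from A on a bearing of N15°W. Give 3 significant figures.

179 m

The hole lies 55° from the dip direction, so the down-dip offset is 219 × cos 55° = 125.61 m.
Depth = down-dip offset × tan(dip) = 125.61 × tan 55° = 125.61 × 1.4281
Depth = 179.39 m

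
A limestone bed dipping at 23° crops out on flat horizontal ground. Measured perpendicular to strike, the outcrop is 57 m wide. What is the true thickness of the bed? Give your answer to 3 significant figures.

True thickness t = w · sin(dip) = 57 × sin 23°
t = 57 × 0.3907 = 22.272 m

22.3 m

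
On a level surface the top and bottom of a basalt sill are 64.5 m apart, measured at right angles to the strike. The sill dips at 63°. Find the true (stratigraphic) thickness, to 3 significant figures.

57.5 m

True thickness t = w · sin(dip) = 64.5 × sin 63°
t = 64.5 × 0.8910 = 57.470 m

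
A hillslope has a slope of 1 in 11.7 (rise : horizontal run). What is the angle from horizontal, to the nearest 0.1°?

tan θ = 1/11.7 = 0.0855
θ = arctan(0.0855) = 4.89°

4.9°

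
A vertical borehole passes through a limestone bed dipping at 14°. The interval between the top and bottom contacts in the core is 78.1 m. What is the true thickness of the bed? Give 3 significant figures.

75.8 m

True thickness t = h · cos(dip) = 78.1 × cos 14°
t = 78.1 × 0.9703 = 75.780 m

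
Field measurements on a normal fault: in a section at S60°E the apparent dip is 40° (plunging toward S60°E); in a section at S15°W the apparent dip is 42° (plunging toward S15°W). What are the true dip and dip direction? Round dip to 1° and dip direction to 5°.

The two traces are lines in the plane: v₁ = (sin 120°·cos 40°, cos 120°·cos 40°, −sin 40°), v₂ = (sin 195°·cos 42°, cos 195°·cos 42°, −sin 42°).
Cross product v₁ × v₂ gives the pole to the plane: n ∝ (0.205, -0.568, 0.550).
Dip δ = arctan(|n_h|/n_z) = arctan(0.603/0.550) = 47.7°.
Dip direction = atan2(0.205, -0.568) = 160° (azimuth of n's horizontal projection).

true dip 48°, dip direction 160°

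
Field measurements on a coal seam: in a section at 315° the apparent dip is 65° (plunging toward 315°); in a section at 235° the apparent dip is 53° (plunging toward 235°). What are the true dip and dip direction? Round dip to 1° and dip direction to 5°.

true dip 67°, dip direction 290°

Represent each trace as a vector plunging at its apparent dip toward its trend (east-north-up frame): v₁ = (-0.299, 0.299, -0.906), v₂ = (-0.493, -0.345, -0.799).
The plane normal is n = v₁ × v₂ ∝ (-0.552, 0.208, 0.250).
True dip = arccos(n_z / |n|) = arccos(0.3911) = 67.0°.
Dip direction = azimuth of (n_x, n_y) = atan2(-0.552, 0.208) = 291°.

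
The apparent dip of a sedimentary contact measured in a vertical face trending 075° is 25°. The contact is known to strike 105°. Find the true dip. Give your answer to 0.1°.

The section is 30° from the strike.
tan(true dip) = tan 25° / sin 30° = 0.9326
true dip = arctan 0.9326 = 43.00°

43.0°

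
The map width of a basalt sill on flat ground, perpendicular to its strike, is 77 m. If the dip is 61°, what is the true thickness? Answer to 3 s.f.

67.3 m

True thickness t = w · sin(dip) = 77 × sin 61°
t = 77 × 0.8746 = 67.346 m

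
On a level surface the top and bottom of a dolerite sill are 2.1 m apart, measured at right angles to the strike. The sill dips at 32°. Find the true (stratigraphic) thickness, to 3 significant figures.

True thickness t = w · sin(dip) = 2.1 × sin 32°
t = 2.1 × 0.5299 = 1.113 m

1.11 m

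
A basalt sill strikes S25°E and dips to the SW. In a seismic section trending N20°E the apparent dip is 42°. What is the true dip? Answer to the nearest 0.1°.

β = acute angle between strike S25°E and section N20°E = 45°.
tan δ = tan α / sin β = tan 42° / sin 45° = 0.9004 / 0.7071 = 1.2734
δ = arctan(1.2734) = 51.86°

51.9°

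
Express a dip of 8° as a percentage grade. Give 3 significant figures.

14.1%

grade % = 100 × tan 8° = 100 × 0.1405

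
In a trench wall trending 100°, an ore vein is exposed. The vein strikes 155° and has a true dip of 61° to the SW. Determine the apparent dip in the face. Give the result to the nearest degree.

56°

The section lies 55° from the strike.
tan(apparent dip) = tan 61° · sin 55° = 1.4778
α = arctan(1.4778) = 55.91°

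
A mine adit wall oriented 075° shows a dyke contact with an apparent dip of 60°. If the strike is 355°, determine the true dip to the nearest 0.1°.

β = acute angle between strike 355° and section 075° = 80°.
tan(true dip) = tan 60° / sin 80° = 1.7588
δ = arctan(1.7588) = 60.38°

60.4°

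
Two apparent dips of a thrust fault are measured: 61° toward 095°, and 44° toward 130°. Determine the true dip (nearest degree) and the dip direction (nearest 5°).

true dip 64°, dip direction 070°

Each apparent-dip line lies in the plane. As unit vectors (x east, y north, z up), v₁ plunges 61°→095° and v₂ plunges 44°→130°.
Cross product v₁ × v₂ gives the pole to the plane: n ∝ (0.375, 0.146, 0.200).
True dip = arccos(n_z / |n|) = arccos(0.4449) = 63.6°.
Dip direction = azimuth of (n_x, n_y) = atan2(0.375, 0.146) = 69°.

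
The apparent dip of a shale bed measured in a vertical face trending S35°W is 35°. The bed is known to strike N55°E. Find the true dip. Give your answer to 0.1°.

64.0°

The section is 20° from the strike.
tan(true dip) = tan 35° / sin 20° = 2.0473
true dip = arctan 2.0473 = 63.97°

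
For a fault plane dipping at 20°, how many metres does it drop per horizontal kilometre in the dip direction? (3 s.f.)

364 m

drop per km = 1000 × tan 20° = 1000 × 0.3640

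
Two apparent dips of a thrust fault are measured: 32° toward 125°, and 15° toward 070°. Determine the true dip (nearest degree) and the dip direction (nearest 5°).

Each apparent-dip line lies in the plane. As unit vectors (x east, y north, z up), v₁ plunges 32°→125° and v₂ plunges 15°→070°.
The plane normal is n = v₁ × v₂ ∝ (0.301, -0.301, 0.671).
Dip δ = arctan(|n_h|/n_z) = arctan(0.426/0.671) = 32.4°.
Dip direction = atan2(0.301, -0.301) = 135° (azimuth of n's horizontal projection).

true dip 32°, dip direction 135°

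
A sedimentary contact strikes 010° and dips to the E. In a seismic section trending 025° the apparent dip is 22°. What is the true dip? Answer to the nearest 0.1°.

β = acute angle between strike 010° and section 025° = 15°.
tan δ = tan α / sin β = tan 22° / sin 15° = 0.4040 / 0.2588 = 1.5610
true dip = arctan 1.5610 = 57.36°

57.4°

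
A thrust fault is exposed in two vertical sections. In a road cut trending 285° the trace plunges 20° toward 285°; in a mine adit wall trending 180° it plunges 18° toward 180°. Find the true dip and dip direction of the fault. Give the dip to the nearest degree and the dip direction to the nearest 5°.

The two traces are lines in the plane: v₁ = (sin 285°·cos 20°, cos 285°·cos 20°, −sin 20°), v₂ = (sin 180°·cos 18°, cos 180°·cos 18°, −sin 18°).
n = v₁ × v₂ = (-0.400, -0.280, 0.863) (taken with n_z > 0).
Dip δ = arctan(|n_h|/n_z) = arctan(0.489/0.863) = 29.5°.
Dip direction = azimuth of (n_x, n_y) = atan2(-0.400, -0.280) = 235°.

true dip 30°, dip direction 235°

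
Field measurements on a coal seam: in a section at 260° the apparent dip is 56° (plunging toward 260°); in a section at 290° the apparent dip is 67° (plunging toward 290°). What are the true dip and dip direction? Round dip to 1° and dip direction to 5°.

Each apparent-dip line lies in the plane. As unit vectors (x east, y north, z up), v₁ plunges 56°→260° and v₂ plunges 67°→290°.
n = v₁ × v₂ = (-0.200, 0.203, 0.109) (taken with n_z > 0).
Dip δ = arctan(|n_h|/n_z) = arctan(0.285/0.109) = 69.0°.
Dip direction = atan2(-0.200, 0.203) = 315° (azimuth of n's horizontal projection).

true dip 69°, dip direction 315°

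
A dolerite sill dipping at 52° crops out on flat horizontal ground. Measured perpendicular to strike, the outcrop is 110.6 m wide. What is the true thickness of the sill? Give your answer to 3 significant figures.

87.2 m

True thickness t = w · sin(dip) = 110.6 × sin 52°
t = 110.6 × 0.7880 = 87.154 m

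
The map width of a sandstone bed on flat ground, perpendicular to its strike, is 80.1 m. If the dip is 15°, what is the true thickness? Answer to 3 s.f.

20.7 m

True thickness t = w · sin(dip) = 80.1 × sin 15°
t = 80.1 × 0.2588 = 20.731 m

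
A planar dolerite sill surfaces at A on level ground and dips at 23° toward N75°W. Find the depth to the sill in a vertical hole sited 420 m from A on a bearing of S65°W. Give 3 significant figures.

137 m

The hole lies 40° from the dip direction, so the down-dip offset is 420 × cos 40° = 321.74 m.
Depth = down-dip offset × tan(dip) = 321.74 × tan 23° = 321.74 × 0.4245
Depth = 136.57 m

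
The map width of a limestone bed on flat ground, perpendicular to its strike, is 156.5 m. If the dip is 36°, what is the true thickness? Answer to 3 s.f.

True thickness t = w · sin(dip) = 156.5 × sin 36°
t = 156.5 × 0.5878 = 91.988 m

92.0 m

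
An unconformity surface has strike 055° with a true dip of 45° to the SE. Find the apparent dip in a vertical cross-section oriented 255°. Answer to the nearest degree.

Angle between strike (055°) and section (255°): β = 20°.
tan(apparent dip) = tan 45° · sin 20° = 0.3420
apparent dip = arctan 0.3420 = 18.88°

19°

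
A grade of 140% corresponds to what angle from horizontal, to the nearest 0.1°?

tan θ = 140/100 = 1.4000
θ = arctan(1.4000) = 54.46°

54.5°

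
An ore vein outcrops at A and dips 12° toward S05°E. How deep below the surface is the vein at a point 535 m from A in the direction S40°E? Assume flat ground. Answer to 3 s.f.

93.2 m

The hole lies 35° from the dip direction, so the down-dip offset is 535 × cos 35° = 438.25 m.
Depth = down-dip offset × tan(dip) = 438.25 × tan 12° = 438.25 × 0.2126
Depth = 93.15 m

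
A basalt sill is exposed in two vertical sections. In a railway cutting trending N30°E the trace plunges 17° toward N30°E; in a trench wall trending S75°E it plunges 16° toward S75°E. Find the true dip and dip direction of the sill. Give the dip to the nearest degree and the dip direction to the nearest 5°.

Each apparent-dip line lies in the plane. As unit vectors (x east, y north, z up), v₁ plunges 17°→N30°E and v₂ plunges 16°→S75°E.
The plane normal is n = v₁ × v₂ ∝ (0.301, 0.140, 0.888).
tan δ = √(n_x²+n_y²)/n_z = 0.332/0.888, so δ = 20.5°.
Dip direction = atan2(0.301, 0.140) = 65° (azimuth of n's horizontal projection).

true dip 20°, dip direction 065°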